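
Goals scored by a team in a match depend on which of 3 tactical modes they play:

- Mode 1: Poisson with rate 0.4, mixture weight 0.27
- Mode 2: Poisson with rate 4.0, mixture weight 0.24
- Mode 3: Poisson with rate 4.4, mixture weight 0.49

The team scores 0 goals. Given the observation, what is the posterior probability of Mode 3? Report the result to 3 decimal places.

0.031

By Bayes' theorem, P(k | x) = w_k f_k(x) / Σ_j w_j f_j(x).
Evaluate each component's likelihood at the observed value:
  f_1 = e^(−0.4)·0.4^0/0! = 0.67032
  f_2 = e^(−4.0)·4.0^0/0! = 0.0183156
  f_3 = e^(−4.4)·4.4^0/0! = 0.0122773
Prior × likelihood for each component:
  w_1·f_1 = 0.27 × 0.67032 = 0.180986
  w_2·f_2 = 0.24 × 0.0183156 = 0.00439575
  w_3·f_3 = 0.49 × 0.0122773 = 0.0060159
Evidence: 0.180986 + 0.00439575 + 0.0060159 = 0.191398
Responsibility of Mode 3: 0.0060159 / 0.191398 ≈ 0.031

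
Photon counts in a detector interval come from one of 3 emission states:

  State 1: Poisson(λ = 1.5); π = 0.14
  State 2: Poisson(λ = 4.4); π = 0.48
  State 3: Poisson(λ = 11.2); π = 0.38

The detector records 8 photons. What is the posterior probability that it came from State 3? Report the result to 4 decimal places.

Posterior ∝ prior × likelihood, so P(k | x) ∝ P(Z=k) f_k(x); normalise over all components.
Poisson probabilities:
  p_1 = e^(−1.5)·1.5^8/8! = 0.00014183
  p_2 = e^(−4.4)·4.4^8/8! = 0.0427765
  p_3 = e^(−11.2)·11.2^8/8! = 0.0839703
Weight by the priors:
  P(Z=1)·p_1 = 0.14 × 0.00014183 = 1.98562e-05
  P(Z=2)·p_2 = 0.48 × 0.0427765 = 0.0205327
  P(Z=3)·p_3 = 0.38 × 0.0839703 = 0.0319087
Evidence: 1.98562e-05 + 0.0205327 + 0.0319087 = 0.0524613
So the posterior for State 3 is 0.0319087 / 0.0524613 ≈ 0.6082.

0.6082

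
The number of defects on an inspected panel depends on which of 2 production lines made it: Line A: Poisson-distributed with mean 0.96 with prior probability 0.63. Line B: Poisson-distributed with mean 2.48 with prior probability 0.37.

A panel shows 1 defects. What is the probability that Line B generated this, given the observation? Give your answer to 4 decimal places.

0.2492

Posterior ∝ prior × likelihood, so P(k | x) ∝ π_k f_k(x); normalise over all components.
Poisson probabilities:
  p_A = 0.367577
  p_B = 0.207683
Multiply by the mixture weights:
  π_A·p_A = 0.63 × 0.367577 = 0.231574
  π_B·p_B = 0.37 × 0.207683 = 0.0768428
Marginal: 0.231574 + 0.0768428 = 0.308416
Responsibility of Line B: 0.0768428 / 0.308416 ≈ 0.2492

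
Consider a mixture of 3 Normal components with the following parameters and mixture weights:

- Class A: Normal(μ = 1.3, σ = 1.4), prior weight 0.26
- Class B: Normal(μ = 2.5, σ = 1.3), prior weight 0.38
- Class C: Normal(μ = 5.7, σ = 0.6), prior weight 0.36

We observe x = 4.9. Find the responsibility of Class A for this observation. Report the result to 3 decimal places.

Apply Bayes' rule: the posterior for each component is proportional to its prior times its likelihood at x.
Evaluate each component's likelihood at the observed value:
  f_A = (1/(1.4·√(2π)))·exp(−(4.9−1.3)²/(2·1.4²)) = 0.284959·exp(-3.30612) = 0.010446
  f_B = (1/(1.3·√(2π)))·exp(−(4.9−2.5)²/(2·1.3²)) = 0.306879·exp(-1.70414) = 0.05583
  f_C = (1/(0.6·√(2π)))·exp(−(4.9−5.7)²/(2·0.6²)) = 0.664904·exp(-0.88889) = 0.27335
Multiply by the mixture weights:
  π_A·f_A = 0.26 × 0.010446 = 0.00271597
  π_B·f_B = 0.38 × 0.05583 = 0.0212154
  π_C·f_C = 0.36 × 0.27335 = 0.098406
Evidence: 0.00271597 + 0.0212154 + 0.098406 = 0.122337
P(Class A | x) = 0.00271597 / 0.122337 ≈ 0.022

0.022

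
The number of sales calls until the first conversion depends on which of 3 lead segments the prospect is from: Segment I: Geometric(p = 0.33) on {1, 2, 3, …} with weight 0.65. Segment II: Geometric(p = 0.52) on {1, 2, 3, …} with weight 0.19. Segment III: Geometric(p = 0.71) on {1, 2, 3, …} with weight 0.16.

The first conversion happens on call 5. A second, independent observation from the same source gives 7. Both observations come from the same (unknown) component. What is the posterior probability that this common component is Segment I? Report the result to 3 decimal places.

By Bayes' theorem, P(k | x) = w_k f_k(x) / Σ_j w_j f_j(x).
Since both observations come from the same component, the likelihood for component k is f_k(x₁)·f_k(x₂).
  p_I = [0.33·(1−0.33)^4 = 0.33·0.201511 = 0.0664987] × [0.0298513] = 0.00198507
  p_II = [0.52·(1−0.52)^4 = 0.52·0.0530842 = 0.0276038] × [0.00635991] = 0.000175557
  p_III = [0.71·(1−0.71)^4 = 0.71·0.00707281 = 0.0050217] × [0.000422325] = 2.12079e-06
Prior × likelihood for each component:
  w_I·p_I = 0.65 × 0.00198507 = 0.0012903
  w_II·p_II = 0.19 × 0.000175557 = 3.33559e-05
  w_III·p_III = 0.16 × 2.12079e-06 = 3.39326e-07
Normaliser: 0.0012903 + 3.33559e-05 + 3.39326e-07 = 0.00132399
P(Segment I | x₁, x₂) = 0.0012903 / 0.00132399 ≈ 0.975

0.975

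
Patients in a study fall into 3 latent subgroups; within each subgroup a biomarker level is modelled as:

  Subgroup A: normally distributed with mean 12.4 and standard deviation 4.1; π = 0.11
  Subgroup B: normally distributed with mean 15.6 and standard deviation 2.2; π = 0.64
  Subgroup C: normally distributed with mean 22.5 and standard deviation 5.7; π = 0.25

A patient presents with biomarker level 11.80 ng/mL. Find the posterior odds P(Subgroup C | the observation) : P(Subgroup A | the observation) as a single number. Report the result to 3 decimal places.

0.284

The posterior odds equal the prior odds times the likelihood ratio: (π_i/π_j)·(f_i(x)/f_j(x)).
Normal densities:
  p_A = 0.0962666
  p_B = 0.0407976
  p_C = 0.0120182
Posterior odds = (π_C·p_C) / (π_A·p_A) = (0.25·0.0120182) / (0.11·0.0962666) = 0.00300455 / 0.0105893 ≈ 0.284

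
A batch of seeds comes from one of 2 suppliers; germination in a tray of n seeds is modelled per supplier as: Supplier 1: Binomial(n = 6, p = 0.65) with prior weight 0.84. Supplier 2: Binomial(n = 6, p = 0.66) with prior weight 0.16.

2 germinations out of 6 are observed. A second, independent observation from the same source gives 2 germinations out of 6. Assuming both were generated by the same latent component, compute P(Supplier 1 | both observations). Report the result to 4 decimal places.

0.8616

P(component k | x) = π_k·f_k(x) / marginal(x), where marginal(x) = Σ_j π_j·f_j(x).
Since both observations come from the same component, the likelihood for component k is f_k(x₁)·f_k(x₂).
  f_1 = [C(6,2)·0.65^2·0.35^4 = 15·0.4225·0.0150062 = 0.0951021] × [0.0951021] = 0.00904441
  f_2 = [C(6,2)·0.66^2·0.34^4 = 15·0.4356·0.0133634 = 0.0873162] × [0.0873162] = 0.00762412
Prior × likelihood for each component:
  π_1·f_1 = 0.84 × 0.00904441 = 0.00759731
  π_2·f_2 = 0.16 × 0.00762412 = 0.00121986
Normaliser: 0.00759731 + 0.00121986 = 0.00881716
Responsibility of Supplier 1: 0.00759731 / 0.00881716 ≈ 0.8616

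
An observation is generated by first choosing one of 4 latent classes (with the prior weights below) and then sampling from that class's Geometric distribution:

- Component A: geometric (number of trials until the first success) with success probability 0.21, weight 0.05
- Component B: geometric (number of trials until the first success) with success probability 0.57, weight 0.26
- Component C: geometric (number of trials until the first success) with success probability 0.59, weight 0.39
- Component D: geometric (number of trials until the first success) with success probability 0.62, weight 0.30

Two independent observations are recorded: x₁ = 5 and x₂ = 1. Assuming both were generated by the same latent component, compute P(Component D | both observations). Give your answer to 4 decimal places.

The responsibility of component k is P(Z=k) f_k(x) divided by Σ_j P(Z=j) f_j(x).
Since both observations come from the same component, the likelihood for component k is f_k(x₁)·f_k(x₂).
  p_A = [0.0817952] × [0.21] = 0.017177
  p_B = [0.0194872] × [0.57] = 0.0111077
  p_C = [0.016672] × [0.59] = 0.00983647
  p_D = [0.0129278] × [0.62] = 0.00801526
Weight by the priors:
  P(Z=A)·p_A = 0.05 × 0.017177 = 0.000858849
  P(Z=B)·p_B = 0.26 × 0.0111077 = 0.002888
  P(Z=C)·p_C = 0.39 × 0.00983647 = 0.00383622
  P(Z=D)·p_D = 0.30 × 0.00801526 = 0.00240458
Normaliser: 0.000858849 + 0.002888 + 0.00383622 + 0.00240458 = 0.00998765
P(Component D | x) = 0.00240458 / 0.00998765 ≈ 0.2408

0.2408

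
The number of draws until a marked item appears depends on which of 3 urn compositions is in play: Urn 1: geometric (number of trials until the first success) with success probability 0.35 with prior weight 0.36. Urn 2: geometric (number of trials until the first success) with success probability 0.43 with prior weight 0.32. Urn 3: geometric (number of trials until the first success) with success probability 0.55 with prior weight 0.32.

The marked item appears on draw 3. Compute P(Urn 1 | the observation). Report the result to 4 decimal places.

0.3985

Posterior ∝ prior × likelihood, so P(k | x) ∝ P(Z=k) f_k(x); normalise over all components.
Evaluate each component's likelihood at the observed value:
  L_1 = 0.147875
  L_2 = 0.139707
  L_3 = 0.111375
Multiply by the mixture weights:
  P(Z=1)·L_1 = 0.36 × 0.147875 = 0.053235
  P(Z=2)·L_2 = 0.32 × 0.139707 = 0.0447062
  P(Z=3)·L_3 = 0.32 × 0.111375 = 0.03564
Marginal: 0.053235 + 0.0447062 + 0.03564 = 0.133581
P(Urn 1 | 3) = 0.053235 / 0.133581 ≈ 0.3985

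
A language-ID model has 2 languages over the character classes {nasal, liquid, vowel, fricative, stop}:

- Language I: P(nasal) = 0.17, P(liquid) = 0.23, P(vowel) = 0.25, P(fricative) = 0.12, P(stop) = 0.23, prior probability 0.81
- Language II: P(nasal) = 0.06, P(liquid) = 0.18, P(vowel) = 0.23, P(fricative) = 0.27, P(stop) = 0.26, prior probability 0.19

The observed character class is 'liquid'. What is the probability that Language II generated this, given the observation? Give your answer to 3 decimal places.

0.155

P(component k | x) = π_k·f_k(x) / marginal(x), where marginal(x) = Σ_j π_j·f_j(x).
Evaluate each component's likelihood at the observed value:
  L_I = P(liquid | comp) = 0.23
  L_II = P(liquid | comp) = 0.18
Weight by the priors:
  π_I·L_I = 0.81 × 0.23 = 0.1863
  π_II·L_II = 0.19 × 0.18 = 0.0342
Evidence: 0.1863 + 0.0342 = 0.2205
P(Language II | x) ≈ 0.155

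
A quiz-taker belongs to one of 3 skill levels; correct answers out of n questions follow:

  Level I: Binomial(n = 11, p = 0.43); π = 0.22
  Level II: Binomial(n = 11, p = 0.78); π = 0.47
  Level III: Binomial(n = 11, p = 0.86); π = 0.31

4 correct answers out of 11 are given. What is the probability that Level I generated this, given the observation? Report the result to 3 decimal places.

Apply Bayes' rule: the posterior for each component is proportional to its prior times its likelihood at x.
Binomial probabilities:
  f_I = C(11,4)·0.43^4·0.57^7 = 330·0.034188·0.019549 = 0.220552
  f_II = C(11,4)·0.78^4·0.22^7 = 330·0.370151·2.49436e-05 = 0.00304685
  f_III = C(11,4)·0.86^4·0.14^7 = 330·0.547008·1.05414e-06 = 0.000190285
Multiply by the mixture weights:
  π_I·f_I = 0.22 × 0.220552 = 0.0485215
  π_II·f_II = 0.47 × 0.00304685 = 0.00143202
  π_III·f_III = 0.31 × 0.000190285 = 5.89883e-05
Denominator: 0.0485215 + 0.00143202 + 5.89883e-05 = 0.0500125
P(Level I | x) ≈ 0.970

0.970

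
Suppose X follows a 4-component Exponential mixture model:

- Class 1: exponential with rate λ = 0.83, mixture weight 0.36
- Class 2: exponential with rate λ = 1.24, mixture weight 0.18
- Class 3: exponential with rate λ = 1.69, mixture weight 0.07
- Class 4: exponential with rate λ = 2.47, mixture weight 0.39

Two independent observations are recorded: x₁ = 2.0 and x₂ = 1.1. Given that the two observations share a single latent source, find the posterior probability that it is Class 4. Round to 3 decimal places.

0.042

Posterior ∝ prior × likelihood, so P(k | x) ∝ P(Z=k) f_k(x); normalise over all components.
Since both observations come from the same component, the likelihood for component k is f_k(x₁)·f_k(x₂).
  f_1 = [0.157815] × [0.333094] = 0.0525674
  f_2 = [0.103842] × [0.316989] = 0.0329166
  f_3 = [0.0575402] × [0.26335] = 0.0151532
  f_4 = [0.0176719] × [0.1632] = 0.00288404
Unnormalised posteriors:
  P(Z=1)·f_1 = 0.36 × 0.0525674 = 0.0189243
  P(Z=2)·f_2 = 0.18 × 0.0329166 = 0.00592499
  P(Z=3)·f_3 = 0.07 × 0.0151532 = 0.00106072
  P(Z=4)·f_4 = 0.39 × 0.00288404 = 0.00112478
Marginal: 0.0189243 + 0.00592499 + 0.00106072 + 0.00112478 = 0.0270348
P(Class 4 | x₁,x₂) ≈ 0.042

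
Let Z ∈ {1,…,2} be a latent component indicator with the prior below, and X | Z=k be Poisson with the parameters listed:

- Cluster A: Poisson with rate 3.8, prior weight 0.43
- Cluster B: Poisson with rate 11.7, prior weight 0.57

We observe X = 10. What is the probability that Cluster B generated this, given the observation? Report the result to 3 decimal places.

0.974

By Bayes' theorem, P(k | x) = P(Z=k) f_k(x) / Σ_j P(Z=j) f_j(x).
Poisson probabilities:
  f_A = 0.00387038
  f_B = 0.109863
Prior × likelihood for each component:
  P(Z=A)·f_A = 0.43 × 0.00387038 = 0.00166426
  P(Z=B)·f_B = 0.57 × 0.109863 = 0.0626217
Normaliser: 0.00166426 + 0.0626217 = 0.064286
P(Cluster B | 10) ≈ 0.974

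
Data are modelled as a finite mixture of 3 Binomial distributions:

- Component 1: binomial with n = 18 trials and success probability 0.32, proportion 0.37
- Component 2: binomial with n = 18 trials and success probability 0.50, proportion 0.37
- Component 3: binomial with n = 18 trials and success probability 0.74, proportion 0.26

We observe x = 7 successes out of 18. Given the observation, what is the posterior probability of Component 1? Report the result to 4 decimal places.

The responsibility of component k is w_k f_k(x) divided by Σ_j w_j f_j(x).
Binomial probabilities:
  f_1 = C(18,7)·0.32^7·0.68^11 = 31824·0.000343597·0.0143747 = 0.157182
  f_2 = C(18,7)·0.50^7·0.50^11 = 31824·0.0078125·0.000488281 = 0.121399
  f_3 = C(18,7)·0.74^7·0.26^11 = 31824·0.121513·3.67034e-07 = 0.00141933
Unnormalised posteriors:
  w_1·f_1 = 0.37 × 0.157182 = 0.0581573
  w_2·f_2 = 0.37 × 0.121399 = 0.0449176
  w_3·f_3 = 0.26 × 0.00141933 = 0.000369026
Evidence: 0.0581573 + 0.0449176 + 0.000369026 = 0.103444
Responsibility of Component 1: 0.0581573 / 0.103444 ≈ 0.5622

0.5622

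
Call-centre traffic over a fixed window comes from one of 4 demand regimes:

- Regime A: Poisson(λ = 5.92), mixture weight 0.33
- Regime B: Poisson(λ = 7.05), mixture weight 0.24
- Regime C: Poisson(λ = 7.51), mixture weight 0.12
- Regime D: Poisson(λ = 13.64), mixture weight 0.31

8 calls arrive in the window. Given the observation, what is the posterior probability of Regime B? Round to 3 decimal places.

The responsibility of component k is w_k f_k(x) divided by Σ_j w_j f_j(x).
Evaluate each component's likelihood at the observed value:
  f_A = e^(−5.92)·5.92^8/8! = 0.100468
  f_B = e^(−7.05)·7.05^8/8! = 0.131285
  f_C = e^(−7.51)·7.51^8/8! = 0.137419
  f_D = e^(−13.64)·13.64^8/8! = 0.0354175
Weight by the priors:
  w_A·f_A = 0.33 × 0.100468 = 0.0331546
  w_B·f_B = 0.24 × 0.131285 = 0.0315085
  w_C·f_C = 0.12 × 0.137419 = 0.0164903
  w_D·f_D = 0.31 × 0.0354175 = 0.0109794
Denominator: 0.0331546 + 0.0315085 + 0.0164903 + 0.0109794 = 0.0921328
P(Regime B | x) = 0.0315085 / 0.0921328 ≈ 0.342

0.342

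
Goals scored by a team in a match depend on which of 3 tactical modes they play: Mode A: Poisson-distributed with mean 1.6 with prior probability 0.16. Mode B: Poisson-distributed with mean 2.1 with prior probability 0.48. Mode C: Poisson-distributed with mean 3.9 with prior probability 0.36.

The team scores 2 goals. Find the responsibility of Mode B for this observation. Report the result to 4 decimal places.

0.5725

The responsibility of component k is π_k f_k(x) divided by Σ_j π_j f_j(x).
Poisson probabilities:
  L_A = 0.258428
  L_B = 0.270016
  L_C = 0.15394
Multiply by the mixture weights:
  π_A·L_A = 0.16 × 0.258428 = 0.0413484
  π_B·L_B = 0.48 × 0.270016 = 0.129608
  π_C·L_C = 0.36 × 0.15394 = 0.0554183
Normaliser: 0.0413484 + 0.129608 + 0.0554183 = 0.226375
Responsibility of Mode B: 0.129608 / 0.226375 ≈ 0.5725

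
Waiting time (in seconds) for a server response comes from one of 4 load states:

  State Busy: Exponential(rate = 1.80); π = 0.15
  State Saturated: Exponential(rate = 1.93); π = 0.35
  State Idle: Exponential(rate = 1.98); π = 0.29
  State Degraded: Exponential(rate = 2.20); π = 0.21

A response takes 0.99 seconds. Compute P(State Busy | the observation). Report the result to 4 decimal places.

0.1631

Apply Bayes' rule: the posterior for each component is proportional to its prior times its likelihood at x.
Exponential densities:
  f_Busy = 1.80·e^(−1.80·0.99) = 1.80·e^(−1.7820) = 0.302942
  f_Saturated = 1.93·e^(−1.93·0.99) = 1.93·e^(−1.9107) = 0.285595
  f_Idle = 1.98·e^(−1.98·0.99) = 1.98·e^(−1.9602) = 0.278844
  f_Degraded = 2.20·e^(−2.20·0.99) = 2.20·e^(−2.1780) = 0.249189
Unnormalised posteriors:
  π_Busy·f_Busy = 0.15 × 0.302942 = 0.0454413
  π_Saturated·f_Saturated = 0.35 × 0.285595 = 0.0999583
  π_Idle·f_Idle = 0.29 × 0.278844 = 0.0808647
  π_Degraded·f_Degraded = 0.21 × 0.249189 = 0.0523297
Evidence: 0.0454413 + 0.0999583 + 0.0808647 + 0.0523297 = 0.278594
So the posterior for State Busy is 0.0454413 / 0.278594 ≈ 0.1631.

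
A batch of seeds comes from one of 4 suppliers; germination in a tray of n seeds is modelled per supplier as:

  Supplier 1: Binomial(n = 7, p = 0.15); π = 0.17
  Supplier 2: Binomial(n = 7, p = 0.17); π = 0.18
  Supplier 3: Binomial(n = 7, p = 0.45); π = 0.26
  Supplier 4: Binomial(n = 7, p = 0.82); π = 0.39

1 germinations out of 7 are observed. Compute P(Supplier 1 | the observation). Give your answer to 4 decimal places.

0.4205

Posterior ∝ prior × likelihood, so P(k | x) ∝ w_k f_k(x); normalise over all components.
Binomial probabilities:
  p_1 = C(7,1)·0.15^1·0.85^6 = 7·0.15·0.37715 = 0.396007
  p_2 = C(7,1)·0.17^1·0.83^6 = 7·0.17·0.32694 = 0.389059
  p_3 = C(7,1)·0.45^1·0.55^6 = 7·0.45·0.0276806 = 0.087194
  p_4 = C(7,1)·0.82^1·0.18^6 = 7·0.82·3.40122e-05 = 0.00019523
Prior × likelihood for each component:
  w_1·p_1 = 0.17 × 0.396007 = 0.0673212
  w_2·p_2 = 0.18 × 0.389059 = 0.0700306
  w_3·p_3 = 0.26 × 0.087194 = 0.0226704
  w_4·p_4 = 0.39 × 0.00019523 = 7.61398e-05
Evidence: 0.0673212 + 0.0700306 + 0.0226704 + 7.61398e-05 = 0.160098
Responsibility of Supplier 1: 0.0673212 / 0.160098 ≈ 0.4205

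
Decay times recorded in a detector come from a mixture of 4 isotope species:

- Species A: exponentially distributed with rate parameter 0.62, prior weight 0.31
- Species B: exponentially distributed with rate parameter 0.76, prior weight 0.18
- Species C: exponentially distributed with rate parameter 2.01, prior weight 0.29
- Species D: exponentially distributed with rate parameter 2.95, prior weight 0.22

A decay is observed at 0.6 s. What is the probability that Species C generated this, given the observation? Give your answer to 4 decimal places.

Apply Bayes' rule: the posterior for each component is proportional to its prior times its likelihood at x.
Component likelihoods at x = 0.6 s:
  f_A = 0.4274
  f_B = 0.481699
  f_C = 0.601779
  f_D = 0.502482
Prior × likelihood for each component:
  P(Z=A)·f_A = 0.31 × 0.4274 = 0.132494
  P(Z=B)·f_B = 0.18 × 0.481699 = 0.0867057
  P(Z=C)·f_C = 0.29 × 0.601779 = 0.174516
  P(Z=D)·f_D = 0.22 × 0.502482 = 0.110546
Sum: 0.132494 + 0.0867057 + 0.174516 + 0.110546 = 0.504262
Responsibility of Species C: 0.174516 / 0.504262 ≈ 0.3461

0.3461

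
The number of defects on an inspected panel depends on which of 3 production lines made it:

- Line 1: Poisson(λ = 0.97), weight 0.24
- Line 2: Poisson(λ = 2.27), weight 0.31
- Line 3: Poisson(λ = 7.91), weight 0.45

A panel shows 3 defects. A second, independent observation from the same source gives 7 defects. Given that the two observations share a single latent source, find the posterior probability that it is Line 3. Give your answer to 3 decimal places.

P(component k | x) = π_k·f_k(x) / marginal(x), where marginal(x) = Σ_j π_j·f_j(x).
Since both observations come from the same component, the likelihood for component k is f_k(x₁)·f_k(x₂).
  f_1 = [e^(−0.97)·0.97^3/3! = 0.0576631] × [6.07723e-05] = 3.50432e-06
  f_2 = [e^(−2.27)·2.27^3/3! = 0.201409] × [0.00636652] = 0.00128227
  f_3 = [e^(−7.91)·7.91^3/3! = 0.0302767] × [0.141103] = 0.00427213
Weight by the priors:
  π_1·f_1 = 0.24 × 3.50432e-06 = 8.41038e-07
  π_2·f_2 = 0.31 × 0.00128227 = 0.000397504
  π_3·f_3 = 0.45 × 0.00427213 = 0.00192246
Evidence: 8.41038e-07 + 0.000397504 + 0.00192246 = 0.0023208
P(Line 3 | x₁,x₂) = 0.00192246 / 0.0023208 ≈ 0.828

0.828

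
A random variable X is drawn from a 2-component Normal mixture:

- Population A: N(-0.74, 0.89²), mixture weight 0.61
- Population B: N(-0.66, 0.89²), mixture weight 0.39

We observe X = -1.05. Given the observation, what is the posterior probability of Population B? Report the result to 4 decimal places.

Posterior ∝ prior × likelihood, so P(k | x) ∝ P(Z=k) f_k(x); normalise over all components.
Component likelihoods at x = -1.05:
  p_A = 0.421867
  p_B = 0.407214
Weight by the priors:
  P(Z=A)·p_A = 0.61 × 0.421867 = 0.257339
  P(Z=B)·p_B = 0.39 × 0.407214 = 0.158814
Denominator: 0.257339 + 0.158814 = 0.416152
P(Population B | data) = 0.158814 / 0.416152 ≈ 0.3816

0.3816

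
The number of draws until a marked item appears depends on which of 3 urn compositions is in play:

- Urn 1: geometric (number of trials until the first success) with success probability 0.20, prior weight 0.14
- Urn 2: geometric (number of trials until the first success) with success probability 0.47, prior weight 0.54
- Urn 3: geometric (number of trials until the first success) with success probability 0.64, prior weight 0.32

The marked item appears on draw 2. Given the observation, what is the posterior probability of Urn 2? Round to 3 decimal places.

The responsibility of component k is w_k f_k(x) divided by Σ_j w_j f_j(x).
Geometric probabilities:
  L_1 = 0.16
  L_2 = 0.2491
  L_3 = 0.2304
Prior × likelihood for each component:
  w_1·L_1 = 0.14 × 0.16 = 0.0224
  w_2·L_2 = 0.54 × 0.2491 = 0.134514
  w_3·L_3 = 0.32 × 0.2304 = 0.073728
Evidence: 0.0224 + 0.134514 + 0.073728 = 0.230642
P(Urn 2 | 2) = 0.134514 / 0.230642 ≈ 0.583

0.583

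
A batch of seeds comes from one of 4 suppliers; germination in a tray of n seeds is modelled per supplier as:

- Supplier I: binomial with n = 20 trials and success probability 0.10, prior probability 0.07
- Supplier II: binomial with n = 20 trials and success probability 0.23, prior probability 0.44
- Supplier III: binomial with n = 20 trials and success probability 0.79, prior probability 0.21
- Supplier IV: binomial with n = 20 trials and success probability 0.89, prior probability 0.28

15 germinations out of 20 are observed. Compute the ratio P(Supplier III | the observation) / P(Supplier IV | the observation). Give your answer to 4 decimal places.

3.1824

Posterior odds = (π_i f_i(x)) / (π_j f_j(x)); the normalising sum cancels.
Binomial probabilities:
  p_I = C(20,15)·0.10^15·0.90^5 = 15504·1e-15·0.59049 = 9.15496e-12
  p_II = C(20,15)·0.23^15·0.77^5 = 15504·2.66635e-10·0.270678 = 1.11896e-06
  p_III = C(20,15)·0.79^15·0.21^5 = 15504·0.0291344·0.00040841 = 0.184479
  p_IV = C(20,15)·0.89^15·0.11^5 = 15504·0.174121·1.61051e-05 = 0.0434768
Posterior odds = (π_III·p_III) / (π_IV·p_IV) = (0.21·0.184479) / (0.28·0.0434768) = 0.0387406 / 0.0121735 ≈ 3.1824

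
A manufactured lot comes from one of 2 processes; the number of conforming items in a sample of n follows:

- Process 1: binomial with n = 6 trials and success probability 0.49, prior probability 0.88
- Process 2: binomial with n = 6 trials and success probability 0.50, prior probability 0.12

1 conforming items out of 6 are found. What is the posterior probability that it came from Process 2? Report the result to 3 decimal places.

Posterior ∝ prior × likelihood, so P(k | x) ∝ w_k f_k(x); normalise over all components.
Evaluate each component's likelihood at the observed value:
  p_1 = 0.101437
  p_2 = 0.09375
Prior × likelihood for each component:
  w_1·p_1 = 0.88 × 0.101437 = 0.0892649
  w_2·p_2 = 0.12 × 0.09375 = 0.01125
Sum: 0.0892649 + 0.01125 = 0.100515
Responsibility of Process 2: 0.01125 / 0.100515 ≈ 0.112

0.112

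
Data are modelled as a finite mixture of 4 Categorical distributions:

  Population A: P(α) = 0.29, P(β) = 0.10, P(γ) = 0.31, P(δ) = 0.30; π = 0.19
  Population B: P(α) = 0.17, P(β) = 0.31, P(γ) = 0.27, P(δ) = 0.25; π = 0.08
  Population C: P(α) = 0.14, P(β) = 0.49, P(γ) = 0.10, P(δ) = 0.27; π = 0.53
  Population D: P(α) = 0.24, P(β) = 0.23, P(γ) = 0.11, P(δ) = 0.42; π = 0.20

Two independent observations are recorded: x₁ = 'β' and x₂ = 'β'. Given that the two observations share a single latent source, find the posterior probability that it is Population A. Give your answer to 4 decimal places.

0.0129

Apply Bayes' rule: the posterior for each component is proportional to its prior times its likelihood at x.
Since both observations come from the same component, the likelihood for component k is f_k(x₁)·f_k(x₂).
  p_A = [0.1] × [0.1] = 0.01
  p_B = [0.31] × [0.31] = 0.0961
  p_C = [0.49] × [0.49] = 0.2401
  p_D = [0.23] × [0.23] = 0.0529
Weight by the priors:
  w_A·p_A = 0.19 × 0.01 = 0.0019
  w_B·p_B = 0.08 × 0.0961 = 0.007688
  w_C·p_C = 0.53 × 0.2401 = 0.127253
  w_D·p_D = 0.20 × 0.0529 = 0.01058
Sum: 0.0019 + 0.007688 + 0.127253 + 0.01058 = 0.147421
Responsibility of Population A: 0.0019 / 0.147421 ≈ 0.0129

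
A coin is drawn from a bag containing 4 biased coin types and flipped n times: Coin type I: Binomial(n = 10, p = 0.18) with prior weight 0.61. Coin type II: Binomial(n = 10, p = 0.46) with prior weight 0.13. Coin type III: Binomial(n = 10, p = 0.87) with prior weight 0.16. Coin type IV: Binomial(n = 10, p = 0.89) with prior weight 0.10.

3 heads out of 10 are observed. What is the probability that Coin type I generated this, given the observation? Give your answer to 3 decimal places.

P(component k | x) = π_k·f_k(x) / marginal(x), where marginal(x) = Σ_j π_j·f_j(x).
Component likelihoods at x = 3 heads out of 10:
  f_I = C(10,3)·0.18^3·0.82^7 = 120·0.005832·0.249285 = 0.17446
  f_II = C(10,3)·0.46^3·0.54^7 = 120·0.097336·0.0133893 = 0.156391
  f_III = C(10,3)·0.87^3·0.13^7 = 120·0.658503·6.27485e-07 = 4.95841e-05
  f_IV = C(10,3)·0.89^3·0.11^7 = 120·0.704969·1.94872e-07 = 1.64854e-05
Multiply by the mixture weights:
  π_I·f_I = 0.61 × 0.17446 = 0.106421
  π_II·f_II = 0.13 × 0.156391 = 0.0203308
  π_III·f_III = 0.16 × 4.95841e-05 = 7.93346e-06
  π_IV·f_IV = 0.10 × 1.64854e-05 = 1.64854e-06
Sum: 0.106421 + 0.0203308 + 7.93346e-06 + 1.64854e-06 = 0.126761
So the posterior for Coin type I is 0.106421 / 0.126761 ≈ 0.840.

0.840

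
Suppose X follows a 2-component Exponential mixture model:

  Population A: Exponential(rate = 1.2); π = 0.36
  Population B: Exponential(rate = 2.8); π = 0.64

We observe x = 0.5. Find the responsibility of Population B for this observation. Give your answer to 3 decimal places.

0.651

P(component k | x) = w_k·f_k(x) / marginal(x), where marginal(x) = Σ_j w_j·f_j(x).
Component likelihoods at x = 0.5:
  f_A = 1.2·e^(−1.2·0.5) = 1.2·e^(−0.6000) = 0.658574
  f_B = 2.8·e^(−2.8·0.5) = 2.8·e^(−1.4000) = 0.690471
Weight by the priors:
  w_A·f_A = 0.36 × 0.658574 = 0.237087
  w_B·f_B = 0.64 × 0.690471 = 0.441902
Normaliser: 0.237087 + 0.441902 = 0.678988
P(Population B | the observation) ≈ 0.651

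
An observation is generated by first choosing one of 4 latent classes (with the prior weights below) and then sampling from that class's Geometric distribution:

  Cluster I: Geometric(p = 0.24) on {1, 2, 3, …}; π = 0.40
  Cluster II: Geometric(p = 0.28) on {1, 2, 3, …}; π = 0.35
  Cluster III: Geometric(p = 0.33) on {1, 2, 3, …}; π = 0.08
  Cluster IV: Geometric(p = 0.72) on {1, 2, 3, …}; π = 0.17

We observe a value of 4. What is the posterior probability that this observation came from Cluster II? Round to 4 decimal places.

The responsibility of component k is π_k f_k(x) divided by Σ_j π_j f_j(x).
Component likelihoods at x = 4:
  L_I = 0.24·(1−0.24)^3 = 0.24·0.438976 = 0.105354
  L_II = 0.28·(1−0.28)^3 = 0.28·0.373248 = 0.104509
  L_III = 0.33·(1−0.33)^3 = 0.33·0.300763 = 0.0992518
  L_IV = 0.72·(1−0.72)^3 = 0.72·0.021952 = 0.0158054
Multiply by the mixture weights:
  π_I·L_I = 0.40 × 0.105354 = 0.0421417
  π_II·L_II = 0.35 × 0.104509 = 0.0365783
  π_III·L_III = 0.08 × 0.0992518 = 0.00794014
  π_IV·L_IV = 0.17 × 0.0158054 = 0.00268692
Sum: 0.0421417 + 0.0365783 + 0.00794014 + 0.00268692 = 0.0893471
P(Cluster II | data) ≈ 0.4094

0.4094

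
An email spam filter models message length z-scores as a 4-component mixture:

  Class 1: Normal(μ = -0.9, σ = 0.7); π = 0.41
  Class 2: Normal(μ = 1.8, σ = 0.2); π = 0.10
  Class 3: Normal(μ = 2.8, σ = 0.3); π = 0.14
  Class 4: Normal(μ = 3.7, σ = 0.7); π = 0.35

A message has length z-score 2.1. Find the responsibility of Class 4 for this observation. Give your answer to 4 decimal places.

The responsibility of component k is w_k f_k(x) divided by Σ_j w_j f_j(x).
Evaluate each component's likelihood at the observed value:
  p_1 = (1/(0.7·√(2π)))·exp(−(2.1−-0.9)²/(2·0.7²)) = 0.569918·exp(-9.18367) = 5.8532e-05
  p_2 = (1/(0.2·√(2π)))·exp(−(2.1−1.8)²/(2·0.2²)) = 1.994711·exp(-1.12500) = 0.647588
  p_3 = (1/(0.3·√(2π)))·exp(−(2.1−2.8)²/(2·0.3²)) = 1.329808·exp(-2.72222) = 0.0874063
  p_4 = (1/(0.7·√(2π)))·exp(−(2.1−3.7)²/(2·0.7²)) = 0.569918·exp(-2.61224) = 0.0418147
Unnormalised posteriors:
  w_1·p_1 = 0.41 × 5.8532e-05 = 2.39981e-05
  w_2·p_2 = 0.10 × 0.647588 = 0.0647588
  w_3·p_3 = 0.14 × 0.0874063 = 0.0122369
  w_4·p_4 = 0.35 × 0.0418147 = 0.0146351
Sum: 2.39981e-05 + 0.0647588 + 0.0122369 + 0.0146351 = 0.0916548
Responsibility of Class 4: 0.0146351 / 0.0916548 ≈ 0.1597

0.1597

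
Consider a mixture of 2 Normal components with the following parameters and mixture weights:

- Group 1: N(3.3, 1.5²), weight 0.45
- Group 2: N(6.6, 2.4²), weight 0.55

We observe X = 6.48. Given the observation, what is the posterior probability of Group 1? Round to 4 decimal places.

Apply Bayes' rule: the posterior for each component is proportional to its prior times its likelihood at x.
Evaluate each component's likelihood at the observed value:
  L_1 = (1/(1.5·√(2π)))·exp(−(6.48−3.3)²/(2·1.5²)) = 0.265962·exp(-2.24720) = 0.0281107
  L_2 = (1/(2.4·√(2π)))·exp(−(6.48−6.6)²/(2·2.4²)) = 0.166226·exp(-0.00125) = 0.166018
Prior × likelihood for each component:
  w_1·L_1 = 0.45 × 0.0281107 = 0.0126498
  w_2·L_2 = 0.55 × 0.166018 = 0.0913101
Evidence: 0.0126498 + 0.0913101 = 0.10396
Responsibility of Group 1: 0.0126498 / 0.10396 ≈ 0.1217

0.1217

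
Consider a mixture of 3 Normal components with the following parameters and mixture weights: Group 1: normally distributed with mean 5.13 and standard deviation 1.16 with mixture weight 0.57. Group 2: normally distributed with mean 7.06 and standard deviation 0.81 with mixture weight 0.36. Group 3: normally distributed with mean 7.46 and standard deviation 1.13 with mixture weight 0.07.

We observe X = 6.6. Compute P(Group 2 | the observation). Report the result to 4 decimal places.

0.5867

The responsibility of component k is P(Z=k) f_k(x) divided by Σ_j P(Z=j) f_j(x).
Normal densities:
  p_1 = (1/(1.16·√(2π)))·exp(−(6.6−5.13)²/(2·1.16²)) = 0.343916·exp(-0.80295) = 0.154076
  p_2 = (1/(0.81·√(2π)))·exp(−(6.6−7.06)²/(2·0.81²)) = 0.492521·exp(-0.16126) = 0.419172
  p_3 = (1/(1.13·√(2π)))·exp(−(6.6−7.46)²/(2·1.13²)) = 0.353046·exp(-0.28961) = 0.264275
Prior × likelihood for each component:
  P(Z=1)·p_1 = 0.57 × 0.154076 = 0.0878234
  P(Z=2)·p_2 = 0.36 × 0.419172 = 0.150902
  P(Z=3)·p_3 = 0.07 × 0.264275 = 0.0184993
Sum: 0.0878234 + 0.150902 + 0.0184993 = 0.257225
P(Group 2 | 6.6) = 0.150902 / 0.257225 ≈ 0.5867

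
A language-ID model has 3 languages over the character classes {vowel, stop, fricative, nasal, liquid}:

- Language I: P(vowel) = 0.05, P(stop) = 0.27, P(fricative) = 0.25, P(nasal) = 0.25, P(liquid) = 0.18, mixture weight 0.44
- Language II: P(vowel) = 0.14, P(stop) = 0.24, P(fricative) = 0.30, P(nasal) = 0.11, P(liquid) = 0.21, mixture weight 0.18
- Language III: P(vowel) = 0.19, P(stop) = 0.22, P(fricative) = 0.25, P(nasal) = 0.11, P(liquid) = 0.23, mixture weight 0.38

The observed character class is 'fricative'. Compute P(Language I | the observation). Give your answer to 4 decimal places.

0.4247

Apply Bayes' rule: the posterior for each component is proportional to its prior times its likelihood at x.
Component likelihoods at x = 'fricative':
  f_I = 0.25
  f_II = 0.3
  f_III = 0.25
Multiply by the mixture weights:
  π_I·f_I = 0.44 × 0.25 = 0.11
  π_II·f_II = 0.18 × 0.3 = 0.054
  π_III·f_III = 0.38 × 0.25 = 0.095
Sum: 0.11 + 0.054 + 0.095 = 0.259
So the posterior for Language I is 0.11 / 0.259 ≈ 0.4247.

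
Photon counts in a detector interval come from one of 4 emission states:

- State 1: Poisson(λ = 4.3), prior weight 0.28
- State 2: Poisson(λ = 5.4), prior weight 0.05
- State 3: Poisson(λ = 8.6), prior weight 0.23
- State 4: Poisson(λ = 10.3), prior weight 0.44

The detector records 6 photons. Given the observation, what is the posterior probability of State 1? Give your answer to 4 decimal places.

0.3728

By Bayes' theorem, P(k | x) = π_k f_k(x) / Σ_j π_j f_j(x).
Evaluate each component's likelihood at the observed value:
  L_1 = e^(−4.3)·4.3^6/6! = 0.119127
  L_2 = e^(−5.4)·5.4^6/6! = 0.155539
  L_3 = e^(−8.6)·8.6^6/6! = 0.103449
  L_4 = e^(−10.3)·10.3^6/6! = 0.0557773
Unnormalised posteriors:
  π_1·L_1 = 0.28 × 0.119127 = 0.0333557
  π_2·L_2 = 0.05 × 0.155539 = 0.00777696
  π_3·L_3 = 0.23 × 0.103449 = 0.0237932
  π_4·L_4 = 0.44 × 0.0557773 = 0.024542
Marginal: 0.0333557 + 0.00777696 + 0.0237932 + 0.024542 = 0.0894679
So the posterior for State 1 is 0.0333557 / 0.0894679 ≈ 0.3728.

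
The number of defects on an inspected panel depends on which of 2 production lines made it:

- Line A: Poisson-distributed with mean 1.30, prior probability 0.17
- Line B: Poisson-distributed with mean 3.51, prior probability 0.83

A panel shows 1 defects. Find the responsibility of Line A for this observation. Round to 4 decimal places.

0.4088

Posterior ∝ prior × likelihood, so P(k | x) ∝ π_k f_k(x); normalise over all components.
Poisson probabilities:
  f_A = e^(−1.30)·1.30^1/1! = 0.354291
  f_B = e^(−3.51)·3.51^1/1! = 0.104938
Weight by the priors:
  π_A·f_A = 0.17 × 0.354291 = 0.0602295
  π_B·f_B = 0.83 × 0.104938 = 0.0870987
Marginal: 0.0602295 + 0.0870987 = 0.147328
So the posterior for Line A is 0.0602295 / 0.147328 ≈ 0.4088.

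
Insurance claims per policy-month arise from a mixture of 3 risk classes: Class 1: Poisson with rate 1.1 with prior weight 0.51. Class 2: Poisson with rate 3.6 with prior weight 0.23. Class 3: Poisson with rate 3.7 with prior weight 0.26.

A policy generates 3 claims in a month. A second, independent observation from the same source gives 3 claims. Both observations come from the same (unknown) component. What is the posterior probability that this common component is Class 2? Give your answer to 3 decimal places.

0.424

P(component k | x) = π_k·f_k(x) / marginal(x), where marginal(x) = Σ_j π_j·f_j(x).
Since both observations come from the same component, the likelihood for component k is f_k(x₁)·f_k(x₂).
  L_1 = [e^(−1.1)·1.1^3/3! = 0.0738419] × [0.0738419] = 0.00545263
  L_2 = [e^(−3.6)·3.6^3/3! = 0.212469] × [0.212469] = 0.0451432
  L_3 = [e^(−3.7)·3.7^3/3! = 0.20872] × [0.20872] = 0.0435641
Weight by the priors:
  π_1·L_1 = 0.51 × 0.00545263 = 0.00278084
  π_2·L_2 = 0.23 × 0.0451432 = 0.0103829
  π_3·L_3 = 0.26 × 0.0435641 = 0.0113267
Denominator: 0.00278084 + 0.0103829 + 0.0113267 = 0.0244904
So the posterior for Class 2 is 0.0103829 / 0.0244904 ≈ 0.424.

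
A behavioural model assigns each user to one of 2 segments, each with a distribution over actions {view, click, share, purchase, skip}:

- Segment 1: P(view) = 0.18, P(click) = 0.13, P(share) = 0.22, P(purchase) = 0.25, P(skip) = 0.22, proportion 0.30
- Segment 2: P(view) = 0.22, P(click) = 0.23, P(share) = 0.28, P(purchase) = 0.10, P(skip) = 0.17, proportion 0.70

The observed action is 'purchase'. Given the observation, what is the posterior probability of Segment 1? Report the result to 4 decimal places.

0.5172

The responsibility of component k is π_k f_k(x) divided by Σ_j π_j f_j(x).
Component likelihoods at x = 'purchase':
  p_1 = P(purchase | comp) = 0.25
  p_2 = P(purchase | comp) = 0.10
Weight by the priors:
  π_1·p_1 = 0.30 × 0.25 = 0.075
  π_2·p_2 = 0.70 × 0.1 = 0.07
Denominator: 0.075 + 0.07 = 0.145
P(Segment 1 | data) = 0.075 / 0.145 ≈ 0.5172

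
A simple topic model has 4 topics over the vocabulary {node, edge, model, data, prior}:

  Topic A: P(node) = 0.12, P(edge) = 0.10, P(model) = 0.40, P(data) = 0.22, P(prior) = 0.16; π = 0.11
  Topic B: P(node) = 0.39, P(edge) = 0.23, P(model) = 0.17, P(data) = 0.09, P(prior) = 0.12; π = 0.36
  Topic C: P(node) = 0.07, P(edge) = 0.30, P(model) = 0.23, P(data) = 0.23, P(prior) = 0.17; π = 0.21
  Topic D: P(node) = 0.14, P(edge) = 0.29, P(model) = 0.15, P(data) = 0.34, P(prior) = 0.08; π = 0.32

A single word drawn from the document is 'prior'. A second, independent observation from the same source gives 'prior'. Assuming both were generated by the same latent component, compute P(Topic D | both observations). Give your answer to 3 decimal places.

Posterior ∝ prior × likelihood, so P(k | x) ∝ π_k f_k(x); normalise over all components.
Since both observations come from the same component, the likelihood for component k is f_k(x₁)·f_k(x₂).
  L_A = [0.16] × [0.16] = 0.0256
  L_B = [0.12] × [0.12] = 0.0144
  L_C = [0.17] × [0.17] = 0.0289
  L_D = [0.08] × [0.08] = 0.0064
Multiply by the mixture weights:
  π_A·L_A = 0.11 × 0.0256 = 0.002816
  π_B·L_B = 0.36 × 0.0144 = 0.005184
  π_C·L_C = 0.21 × 0.0289 = 0.006069
  π_D·L_D = 0.32 × 0.0064 = 0.002048
Denominator: 0.002816 + 0.005184 + 0.006069 + 0.002048 = 0.016117
Responsibility of Topic D: 0.002048 / 0.016117 ≈ 0.127

0.127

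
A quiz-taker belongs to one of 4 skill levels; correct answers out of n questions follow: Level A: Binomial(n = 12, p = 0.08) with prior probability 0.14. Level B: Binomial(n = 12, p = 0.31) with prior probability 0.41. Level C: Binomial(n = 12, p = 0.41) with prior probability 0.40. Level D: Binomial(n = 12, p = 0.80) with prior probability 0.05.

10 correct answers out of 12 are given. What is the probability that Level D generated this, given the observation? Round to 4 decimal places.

By Bayes' theorem, P(k | x) = π_k f_k(x) / Σ_j π_j f_j(x).
Binomial probabilities:
  p_A = C(12,10)·0.08^10·0.92^2 = 66·1.07374e-11·0.8464 = 5.99818e-10
  p_B = C(12,10)·0.31^10·0.69^2 = 66·8.19628e-06·0.4761 = 0.000257549
  p_C = C(12,10)·0.41^10·0.59^2 = 66·0.000134227·0.3481 = 0.0030838
  p_D = C(12,10)·0.80^10·0.20^2 = 66·0.107374·0.04 = 0.283468
Unnormalised posteriors:
  π_A·p_A = 0.14 × 5.99818e-10 = 8.39745e-11
  π_B·p_B = 0.41 × 0.000257549 = 0.000105595
  π_C·p_C = 0.40 × 0.0030838 = 0.00123352
  π_D·p_D = 0.05 × 0.283468 = 0.0141734
Normaliser: 8.39745e-11 + 0.000105595 + 0.00123352 + 0.0141734 = 0.0155125
Responsibility of Level D: 0.0141734 / 0.0155125 ≈ 0.9137

0.9137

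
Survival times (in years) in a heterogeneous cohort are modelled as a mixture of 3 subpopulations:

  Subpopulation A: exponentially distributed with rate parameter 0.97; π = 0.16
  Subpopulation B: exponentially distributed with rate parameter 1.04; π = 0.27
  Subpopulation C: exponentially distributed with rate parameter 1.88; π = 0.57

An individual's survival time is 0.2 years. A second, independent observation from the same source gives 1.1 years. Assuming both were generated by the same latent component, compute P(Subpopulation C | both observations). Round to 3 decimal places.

0.597

By Bayes' theorem, P(k | x) = w_k f_k(x) / Σ_j w_j f_j(x).
Since both observations come from the same component, the likelihood for component k is f_k(x₁)·f_k(x₂).
  p_A = [0.97·e^(−0.97·0.2) = 0.97·e^(−0.1940) = 0.798948] × [0.333718] = 0.266623
  p_B = [1.04·e^(−1.04·0.2) = 1.04·e^(−0.2080) = 0.844695] × [0.331284] = 0.279834
  p_C = [1.88·e^(−1.88·0.2) = 1.88·e^(−0.3760) = 1.29081] × [0.237704] = 0.306832
Weight by the priors:
  w_A·p_A = 0.16 × 0.266623 = 0.0426597
  w_B·p_B = 0.27 × 0.279834 = 0.0755552
  w_C·p_C = 0.57 × 0.306832 = 0.174894
Marginal: 0.0426597 + 0.0755552 + 0.174894 = 0.293109
So the posterior for Subpopulation C is 0.174894 / 0.293109 ≈ 0.597.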